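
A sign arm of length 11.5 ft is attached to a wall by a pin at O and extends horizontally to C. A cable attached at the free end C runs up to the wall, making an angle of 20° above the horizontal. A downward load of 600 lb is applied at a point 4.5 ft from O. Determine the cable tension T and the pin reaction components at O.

T = 686.5 lb, O_x = 645.1 lb, O_y = 365.2 lb

ΣM about O: T·sin20°·11.5 − 600·4.5 = 0 → T = 2700/(11.5·0.34202) = 686.459 ≈ 686.5 lb.
ΣF_x = 0: O_x − T·cos20° = 0 → O_x = 686.459 × 0.939693 = 645.1 lb.
ΣF_y = 0: O_y + T·sin20° − 600 = 0 → O_y = 600 − 686.459 × 0.34202 = 365.2 lb.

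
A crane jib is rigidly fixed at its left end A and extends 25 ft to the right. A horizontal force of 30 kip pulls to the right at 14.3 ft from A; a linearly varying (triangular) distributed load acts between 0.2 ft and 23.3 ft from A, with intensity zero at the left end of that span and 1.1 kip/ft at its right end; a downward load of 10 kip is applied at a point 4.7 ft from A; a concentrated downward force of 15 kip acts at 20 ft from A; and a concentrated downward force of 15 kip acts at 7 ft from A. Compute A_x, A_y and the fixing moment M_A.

Resultant of the triangular load: ½ × 1.1 × 23.1 = 12.705 kip, acting at 15.6 ft from A (one-third of the span from the peak).
ΣF_x = 0: A_x + 30 = 0 → A_x = -30.00 kip.
ΣF_y = 0: A_y − ½·1.1·23.1 − 10 − 15 − 15 = 0 → A_y = 52.70 kip.
ΣM about A: M_A − (½·1.1·23.1)·15.6 − 10·4.7 − 15·20 − 15·7 = 0 → M_A = 650.2 kip·ft.

A_x = -30.00 kip, A_y = 52.70 kip, M_A = 650.2 kip·ft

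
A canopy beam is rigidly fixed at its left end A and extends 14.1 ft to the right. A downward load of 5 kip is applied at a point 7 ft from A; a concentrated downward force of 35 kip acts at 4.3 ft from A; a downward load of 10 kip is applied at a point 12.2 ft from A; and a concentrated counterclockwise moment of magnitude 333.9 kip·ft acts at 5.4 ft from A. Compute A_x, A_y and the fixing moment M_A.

ΣF_x = 0: A_x = 0.
ΣF_y = 0: A_y − 5 − 35 − 10 = 0 → A_y = 50.00 kip.
ΣM about A: M_A − 5·7 − 35·4.3 − 10·12.2 + 333.9 = 0 → M_A = -26.40 kip·ft.

A_x = 0, A_y = 50.00 kip, M_A = -26.40 kip·ft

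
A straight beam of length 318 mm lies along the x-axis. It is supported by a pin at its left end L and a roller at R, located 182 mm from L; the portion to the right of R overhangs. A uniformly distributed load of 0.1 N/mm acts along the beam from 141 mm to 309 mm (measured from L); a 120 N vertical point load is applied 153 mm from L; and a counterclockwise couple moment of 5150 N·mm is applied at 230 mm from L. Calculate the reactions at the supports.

Resultant of the distributed load: 0.1 × 168 = 16.8 N at 225 mm from L.
Moments about L: R_y·182 − (0.1·168)·225 − 120·153 + 5150 = 0 → R_y = 16990/182 = 93.3516 ≈ 93.35 N.
ΣF_y = 0: L_y + 93.3516 − 0.1·168 − 120 = 0 → L_y = 43.45 N.
ΣF_x = 0: no horizontal applied forces, so L_x = 0.

L_x = 0, L_y = 43.45 N, R_y = 93.35 N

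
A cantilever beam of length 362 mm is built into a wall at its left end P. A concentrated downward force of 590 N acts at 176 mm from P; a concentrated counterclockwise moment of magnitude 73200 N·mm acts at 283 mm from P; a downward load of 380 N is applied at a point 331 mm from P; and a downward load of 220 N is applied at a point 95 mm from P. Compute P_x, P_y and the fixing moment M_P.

P_x = 0, P_y = 1190 N, M_P = 177300 N·mm

ΣF_x = 0: P_x = 0.
ΣF_y = 0: P_y − 590 − 380 − 220 = 0 → P_y = 1190 N.
ΣM about P: M_P − 590·176 + 73200 − 380·331 − 220·95 = 0 → M_P = 177300 N·mm.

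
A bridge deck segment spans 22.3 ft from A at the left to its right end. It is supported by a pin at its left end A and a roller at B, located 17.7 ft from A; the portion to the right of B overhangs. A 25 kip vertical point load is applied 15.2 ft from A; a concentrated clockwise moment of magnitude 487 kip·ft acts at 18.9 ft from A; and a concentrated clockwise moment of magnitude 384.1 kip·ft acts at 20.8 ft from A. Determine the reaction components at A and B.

Moments about A: B_y·17.7 − 25·15.2 − 487 − 384.1 = 0 → B_y = 1251.1/17.7 = 70.6836 ≈ 70.68 kip.
ΣF_y = 0: A_y + 70.6836 − 25 = 0 → A_y = -45.68 kip.
ΣF_x = 0: no horizontal applied forces, so A_x = 0.

A_x = 0, A_y = -45.68 kip, B_y = 70.68 kip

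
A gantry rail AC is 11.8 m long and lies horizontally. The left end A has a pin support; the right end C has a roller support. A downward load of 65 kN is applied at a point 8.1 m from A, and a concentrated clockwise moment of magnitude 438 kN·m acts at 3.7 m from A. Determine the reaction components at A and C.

A_x = 0, A_y = -16.74 kN, C_y = 81.74 kN

Taking moments about A: C_y·11.8 − 65·8.1 − 438 = 0 → C_y = 964.5/11.8 = 81.7373 ≈ 81.74 kN.
ΣF_y = 0: A_y + 81.7373 − 65 = 0 → A_y = -16.74 kN.
ΣF_x = 0: no horizontal applied forces, so A_x = 0.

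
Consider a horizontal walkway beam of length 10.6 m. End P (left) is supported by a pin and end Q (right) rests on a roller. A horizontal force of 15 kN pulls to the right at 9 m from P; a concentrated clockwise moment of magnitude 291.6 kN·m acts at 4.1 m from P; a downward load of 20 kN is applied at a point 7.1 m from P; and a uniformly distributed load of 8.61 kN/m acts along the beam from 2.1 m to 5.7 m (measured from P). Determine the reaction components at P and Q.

P_x = -15.00 kN, P_y = -1.314 kN, Q_y = 52.31 kN

Resultant of the distributed load: 8.61 × 3.6 = 30.996 kN at 3.9 m from P.
Moments about P: Q_y·10.6 − 291.6 − 20·7.1 − (8.61·3.6)·3.9 = 0 → Q_y = 554.4844/10.6 = 52.3098 ≈ 52.31 kN.
ΣF_y = 0: P_y + 52.3098 − 20 − 8.61·3.6 = 0 → P_y = -1.314 kN.
ΣF_x = 0: P_x + 15 = 0 → P_x = -15.00 kN.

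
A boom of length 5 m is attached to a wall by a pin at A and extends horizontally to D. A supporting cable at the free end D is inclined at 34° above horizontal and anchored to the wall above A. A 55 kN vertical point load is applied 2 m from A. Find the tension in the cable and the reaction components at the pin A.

T = 39.34 kN, A_x = 32.62 kN, A_y = 33.00 kN

ΣM about A: T·sin34°·5 − 55·2 = 0 → T = 110/(5·0.559193) = 39.3424 ≈ 39.34 kN.
ΣF_x = 0: A_x − T·cos34° = 0 → A_x = 39.3424 × 0.829038 = 32.62 kN.
ΣF_y = 0: A_y + T·sin34° − 55 = 0 → A_y = 55 − 39.3424 × 0.559193 = 33.00 kN.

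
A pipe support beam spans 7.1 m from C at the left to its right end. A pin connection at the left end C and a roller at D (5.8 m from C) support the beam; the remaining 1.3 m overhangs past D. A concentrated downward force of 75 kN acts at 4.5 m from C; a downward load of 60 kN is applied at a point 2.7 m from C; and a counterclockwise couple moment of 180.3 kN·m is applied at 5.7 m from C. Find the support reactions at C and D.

Taking moments about C: D_y·5.8 − 75·4.5 − 60·2.7 + 180.3 = 0 → D_y = 319.2/5.8 = 55.0345 ≈ 55.03 kN.
ΣF_y = 0: C_y + 55.0345 − 75 − 60 = 0 → C_y = 79.97 kN.
ΣF_x = 0: no horizontal applied forces, so C_x = 0.

C_x = 0, C_y = 79.97 kN, D_y = 55.03 kN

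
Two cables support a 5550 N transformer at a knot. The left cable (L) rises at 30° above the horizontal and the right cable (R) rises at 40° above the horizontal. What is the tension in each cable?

ΣF_x = 0: −T_L·cos30° + T_R·cos40° = 0 → T_R = 1.13052·T_L.
ΣF_y = 0: T_L·sin30° + T_R·sin40° = 5550.
Substitute: T_L·(0.5 + 1.13052·0.642788) = 5550 → T_L = 4524.39 ≈ 4524 N.
Then T_R = 1.13052 × 4524.39 = 5115 N.

T_L = 4524 N, T_R = 5115 N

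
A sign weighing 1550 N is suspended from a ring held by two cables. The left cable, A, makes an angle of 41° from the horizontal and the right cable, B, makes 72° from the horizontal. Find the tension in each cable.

T_A = 520.3 N, T_B = 1271 N

ΣF_x = 0: −T_A·cos41° + T_B·cos72° = 0 → T_B = 2.44229·T_A.
ΣF_y = 0: T_A·sin41° + T_B·sin72° = 1550.
Substitute: T_A·(0.656059 + 2.44229·0.951057) = 1550 → T_A = 520.341 ≈ 520.3 N.
Then T_B = 2.44229 × 520.341 = 1271 N.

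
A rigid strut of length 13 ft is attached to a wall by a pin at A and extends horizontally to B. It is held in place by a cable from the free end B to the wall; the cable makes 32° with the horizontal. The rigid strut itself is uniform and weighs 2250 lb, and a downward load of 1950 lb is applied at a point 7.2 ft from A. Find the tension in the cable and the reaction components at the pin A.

T = 4161 lb, A_x = 3529 lb, A_y = 1995 lb

ΣM about A: T·sin32°·13 − 2250·6.5 − 1950·7.2 = 0 → T = 28665/(13·0.529919) = 4161.01 ≈ 4161 lb.
ΣF_x = 0: A_x − T·cos32° = 0 → A_x = 4161.01 × 0.848048 = 3529 lb.
ΣF_y = 0: A_y + T·sin32° − 2250 − 1950 = 0 → A_y = 4200 − 4161.01 × 0.529919 = 1995 lb.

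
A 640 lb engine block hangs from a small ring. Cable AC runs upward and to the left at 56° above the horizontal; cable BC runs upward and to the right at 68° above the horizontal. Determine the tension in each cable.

ΣF_x = 0: −T_AC·cos56° + T_BC·cos68° = 0 → T_BC = 1.49275·T_AC.
ΣF_y = 0: T_AC·sin56° + T_BC·sin68° = 640.
Substitute: T_AC·(0.829038 + 1.49275·0.927184) = 640 → T_AC = 289.188 ≈ 289.2 lb.
Then T_BC = 1.49275 × 289.188 = 431.7 lb.

T_AC = 289.2 lb, T_BC = 431.7 lb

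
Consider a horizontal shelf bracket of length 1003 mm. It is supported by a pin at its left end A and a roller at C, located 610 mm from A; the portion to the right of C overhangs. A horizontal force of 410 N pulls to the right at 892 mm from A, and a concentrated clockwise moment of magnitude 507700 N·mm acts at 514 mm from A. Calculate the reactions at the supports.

A_x = -410.0 N, A_y = -832.3 N, C_y = 832.3 N

ΣM about A: C_y·610 − 507700 = 0 → C_y = 507700/610 = 832.295 ≈ 832.3 N.
ΣF_y = 0: A_y + 832.295  = 0 → A_y = -832.3 N.
ΣF_x = 0: A_x + 410 = 0 → A_x = -410.0 N.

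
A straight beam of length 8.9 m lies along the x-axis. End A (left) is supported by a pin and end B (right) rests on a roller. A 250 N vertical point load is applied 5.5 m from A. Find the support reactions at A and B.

Moments about A: B_y·8.9 − 250·5.5 = 0 → B_y = 1375/8.9 = 154.494 ≈ 154.5 N.
ΣF_y = 0: A_y + 154.494 − 250 = 0 → A_y = 95.51 N.
ΣF_x = 0: no horizontal applied forces, so A_x = 0.

A_x = 0, A_y = 95.51 N, B_y = 154.5 N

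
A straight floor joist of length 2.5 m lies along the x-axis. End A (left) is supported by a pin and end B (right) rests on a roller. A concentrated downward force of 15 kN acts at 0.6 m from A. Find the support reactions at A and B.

A_x = 0, A_y = 11.40 kN, B_y = 3.600 kN

ΣM about A: B_y·2.5 − 15·0.6 = 0 → B_y = 9/2.5 = 3.600 kN.
ΣF_y = 0: A_y + 3.6 − 15 = 0 → A_y = 11.40 kN.
ΣF_x = 0: no horizontal applied forces, so A_x = 0.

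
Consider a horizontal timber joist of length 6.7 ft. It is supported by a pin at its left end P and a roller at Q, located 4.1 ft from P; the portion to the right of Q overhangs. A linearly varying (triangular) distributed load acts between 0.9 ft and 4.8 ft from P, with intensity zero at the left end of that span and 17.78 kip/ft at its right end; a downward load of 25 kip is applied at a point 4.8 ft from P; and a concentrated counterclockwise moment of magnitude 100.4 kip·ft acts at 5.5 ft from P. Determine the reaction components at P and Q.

P_x = 0, P_y = 25.29 kip, Q_y = 34.38 kip

Resultant of the triangular load: ½ × 17.78 × 3.9 = 34.671 kip, acting at 3.5 ft from P (one-third of the span from the peak).
Moments about P: Q_y·4.1 − (½·17.78·3.9)·3.5 − 25·4.8 + 100.4 = 0 → Q_y = 140.9485/4.1 = 34.3777 ≈ 34.38 kip.
ΣF_y = 0: P_y + 34.3777 − ½·17.78·3.9 − 25 = 0 → P_y = 25.29 kip.
ΣF_x = 0: no horizontal applied forces, so P_x = 0.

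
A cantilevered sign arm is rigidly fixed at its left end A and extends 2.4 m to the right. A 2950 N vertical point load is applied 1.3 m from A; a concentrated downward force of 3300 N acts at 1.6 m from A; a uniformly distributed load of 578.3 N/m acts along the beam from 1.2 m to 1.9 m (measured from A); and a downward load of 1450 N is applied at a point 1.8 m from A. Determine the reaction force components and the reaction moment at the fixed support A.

A_x = 0, A_y = 8105 N, M_A = 12350 N·m

Resultant of the distributed load: 578.3 × 0.7 = 404.81 N at 1.55 m from A.
ΣF_x = 0: A_x = 0.
ΣF_y = 0: A_y − 2950 − 3300 − 578.3·0.7 − 1450 = 0 → A_y = 8105 N.
ΣM about A: M_A − 2950·1.3 − 3300·1.6 − (578.3·0.7)·1.55 − 1450·1.8 = 0 → M_A = 12350 N·m.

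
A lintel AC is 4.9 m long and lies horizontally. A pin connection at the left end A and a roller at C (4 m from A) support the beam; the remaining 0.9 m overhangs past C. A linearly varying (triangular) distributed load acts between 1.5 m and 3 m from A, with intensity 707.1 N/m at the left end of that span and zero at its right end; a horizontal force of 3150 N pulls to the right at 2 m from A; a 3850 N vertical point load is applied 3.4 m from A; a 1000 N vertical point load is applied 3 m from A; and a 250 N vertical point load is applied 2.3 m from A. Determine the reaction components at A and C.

A_x = -3150 N, A_y = 1199 N, C_y = 4431 N

Resultant of the triangular load: ½ × 707.1 × 1.5 = 530.325 N, acting at 2 m from A (one-third of the span from the peak).
ΣM about A: C_y·4 − (½·707.1·1.5)·2 − 3850·3.4 − 1000·3 − 250·2.3 = 0 → C_y = 17725.65/4 = 4431.41 ≈ 4431 N.
ΣF_y = 0: A_y + 4431.41 − ½·707.1·1.5 − 3850 − 1000 − 250 = 0 → A_y = 1199 N.
ΣF_x = 0: A_x + 3150 = 0 → A_x = -3150 N.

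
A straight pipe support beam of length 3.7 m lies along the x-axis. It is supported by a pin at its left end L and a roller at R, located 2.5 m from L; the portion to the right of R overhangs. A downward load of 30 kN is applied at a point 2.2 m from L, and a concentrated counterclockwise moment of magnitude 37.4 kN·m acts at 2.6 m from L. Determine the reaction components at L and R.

L_x = 0, L_y = 18.56 kN, R_y = 11.44 kN

Moments about L: R_y·2.5 − 30·2.2 + 37.4 = 0 → R_y = 28.6/2.5 = 11.44 kN.
ΣF_y = 0: L_y + 11.44 − 30 = 0 → L_y = 18.56 kN.
ΣF_x = 0: no horizontal applied forces, so L_x = 0.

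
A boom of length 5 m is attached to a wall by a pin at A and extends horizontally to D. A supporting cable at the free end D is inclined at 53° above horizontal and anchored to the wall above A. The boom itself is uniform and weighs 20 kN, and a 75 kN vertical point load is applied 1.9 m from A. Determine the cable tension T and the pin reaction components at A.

ΣM about A: T·sin53°·5 − 20·2.5 − 75·1.9 = 0 → T = 192.5/(5·0.798636) = 48.2072 ≈ 48.21 kN.
ΣF_x = 0: A_x − T·cos53° = 0 → A_x = 48.2072 × 0.601815 = 29.01 kN.
ΣF_y = 0: A_y + T·sin53° − 20 − 75 = 0 → A_y = 95 − 48.2072 × 0.798636 = 56.50 kN.

T = 48.21 kN, A_x = 29.01 kN, A_y = 56.50 kN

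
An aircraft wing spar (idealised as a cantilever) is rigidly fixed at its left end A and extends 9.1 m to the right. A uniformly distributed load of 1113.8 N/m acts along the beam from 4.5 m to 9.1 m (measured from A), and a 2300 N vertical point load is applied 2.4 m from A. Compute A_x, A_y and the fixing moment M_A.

Resultant of the distributed load: 1113.8 × 4.6 = 5123.48 N at 6.8 m from A.
ΣF_x = 0: A_x = 0.
ΣF_y = 0: A_y − 1113.8·4.6 − 2300 = 0 → A_y = 7423 N.
ΣM about A: M_A − (1113.8·4.6)·6.8 − 2300·2.4 = 0 → M_A = 40360 N·m.

A_x = 0, A_y = 7423 N, M_A = 40360 N·m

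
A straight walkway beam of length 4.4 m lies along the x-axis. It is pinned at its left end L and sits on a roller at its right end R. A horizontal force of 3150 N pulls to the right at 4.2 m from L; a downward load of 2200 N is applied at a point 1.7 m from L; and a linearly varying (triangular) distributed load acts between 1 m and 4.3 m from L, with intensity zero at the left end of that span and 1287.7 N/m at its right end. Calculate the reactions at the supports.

L_x = -3150 N, L_y = 1929 N, R_y = 2395 N

Resultant of the triangular load: ½ × 1287.7 × 3.3 = 2124.705 N, acting at 3.2 m from L (one-third of the span from the peak).
Taking moments about L: R_y·4.4 − 2200·1.7 − (½·1287.7·3.3)·3.2 = 0 → R_y = 10539.056/4.4 = 2395.24 ≈ 2395 N.
ΣF_y = 0: L_y + 2395.24 − 2200 − ½·1287.7·3.3 = 0 → L_y = 1929 N.
ΣF_x = 0: L_x + 3150 = 0 → L_x = -3150 N.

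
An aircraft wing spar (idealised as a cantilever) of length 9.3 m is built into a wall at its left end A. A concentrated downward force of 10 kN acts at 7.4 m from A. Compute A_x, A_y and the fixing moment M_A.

A_x = 0, A_y = 10.00 kN, M_A = 74.00 kN·m

ΣF_x = 0: A_x = 0.
ΣF_y = 0: A_y − 10 = 0 → A_y = 10.00 kN.
ΣM about A: M_A − 10·7.4 = 0 → M_A = 74.00 kN·m.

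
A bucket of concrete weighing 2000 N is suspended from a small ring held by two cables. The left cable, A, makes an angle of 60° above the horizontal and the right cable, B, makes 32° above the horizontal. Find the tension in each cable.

T_A = 1697 N, T_B = 1001 N

ΣF_x = 0: −T_A·cos60° + T_B·cos32° = 0 → T_B = 0.589589·T_A.
ΣF_y = 0: T_A·sin60° + T_B·sin32° = 2000.
Substitute: T_A·(0.866025 + 0.589589·0.529919) = 2000 → T_A = 1697.13 ≈ 1697 N.
Then T_B = 0.589589 × 1697.13 = 1001 N.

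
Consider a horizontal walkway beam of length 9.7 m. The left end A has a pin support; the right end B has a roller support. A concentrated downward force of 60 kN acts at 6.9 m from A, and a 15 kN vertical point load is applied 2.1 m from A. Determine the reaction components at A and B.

ΣM about A: B_y·9.7 − 60·6.9 − 15·2.1 = 0 → B_y = 445.5/9.7 = 45.9278 ≈ 45.93 kN.
ΣF_y = 0: A_y + 45.9278 − 60 − 15 = 0 → A_y = 29.07 kN.
ΣF_x = 0: no horizontal applied forces, so A_x = 0.

A_x = 0, A_y = 29.07 kN, B_y = 45.93 kN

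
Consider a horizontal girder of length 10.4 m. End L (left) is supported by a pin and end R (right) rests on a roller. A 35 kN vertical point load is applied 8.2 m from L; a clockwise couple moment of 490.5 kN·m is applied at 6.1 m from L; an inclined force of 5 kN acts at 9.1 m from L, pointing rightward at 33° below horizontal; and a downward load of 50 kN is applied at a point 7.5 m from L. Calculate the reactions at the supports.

ΣM about L: R_y·10.4 − 35·8.2 − 490.5 − 5·sin33°·9.1 − 50·7.5 = 0 → R_y = 1177.28/10.4 = 113.2 kN.
ΣF_y = 0: L_y + 113.2 − 35 − 5·sin33° − 50 = 0 → L_y = -25.48 kN.
ΣF_x = 0: L_x + 5·cos33° = 0 → L_x = -4.193 kN.

L_x = -4.193 kN, L_y = -25.48 kN, R_y = 113.2 kN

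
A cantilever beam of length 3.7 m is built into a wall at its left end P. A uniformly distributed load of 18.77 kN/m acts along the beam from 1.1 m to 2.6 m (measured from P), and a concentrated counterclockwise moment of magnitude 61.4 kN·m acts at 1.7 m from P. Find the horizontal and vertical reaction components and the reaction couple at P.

Resultant of the distributed load: 18.77 × 1.5 = 28.155 kN at 1.85 m from P.
ΣF_x = 0: P_x = 0.
ΣF_y = 0: P_y − 18.77·1.5 = 0 → P_y = 28.16 kN.
ΣM about P: M_P − (18.77·1.5)·1.85 + 61.4 = 0 → M_P = -9.313 kN·m.

P_x = 0, P_y = 28.16 kN, M_P = -9.313 kN·m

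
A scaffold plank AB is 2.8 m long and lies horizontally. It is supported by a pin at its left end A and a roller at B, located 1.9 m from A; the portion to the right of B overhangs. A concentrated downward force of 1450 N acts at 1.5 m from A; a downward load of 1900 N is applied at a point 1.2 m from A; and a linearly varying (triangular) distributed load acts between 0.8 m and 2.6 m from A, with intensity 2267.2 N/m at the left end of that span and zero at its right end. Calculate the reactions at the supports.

Resultant of the triangular load: ½ × 2267.2 × 1.8 = 2040.48 N, acting at 1.4 m from A (one-third of the span from the peak).
Taking moments about A: B_y·1.9 − 1450·1.5 − 1900·1.2 − (½·2267.2·1.8)·1.4 = 0 → B_y = 7311.672/1.9 = 3848.25 ≈ 3848 N.
ΣF_y = 0: A_y + 3848.25 − 1450 − 1900 − ½·2267.2·1.8 = 0 → A_y = 1542 N.
ΣF_x = 0: no horizontal applied forces, so A_x = 0.

A_x = 0, A_y = 1542 N, B_y = 3848 N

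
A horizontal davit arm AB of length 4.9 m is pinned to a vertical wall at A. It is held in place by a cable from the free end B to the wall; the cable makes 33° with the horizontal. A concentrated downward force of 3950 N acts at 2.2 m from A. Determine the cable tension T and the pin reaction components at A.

ΣM about A: T·sin33°·4.9 − 3950·2.2 = 0 → T = 8690/(4.9·0.544639) = 3256.23 ≈ 3256 N.
ΣF_x = 0: A_x − T·cos33° = 0 → A_x = 3256.23 × 0.838671 = 2731 N.
ΣF_y = 0: A_y + T·sin33° − 3950 = 0 → A_y = 3950 − 3256.23 × 0.544639 = 2177 N.

T = 3256 N, A_x = 2731 N, A_y = 2177 N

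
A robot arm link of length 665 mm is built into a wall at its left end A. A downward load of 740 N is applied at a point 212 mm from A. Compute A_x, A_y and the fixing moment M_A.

ΣF_x = 0: A_x = 0.
ΣF_y = 0: A_y − 740 = 0 → A_y = 740.0 N.
ΣM about A: M_A − 740·212 = 0 → M_A = 156900 N·mm.

A_x = 0, A_y = 740.0 N, M_A = 156900 N·mm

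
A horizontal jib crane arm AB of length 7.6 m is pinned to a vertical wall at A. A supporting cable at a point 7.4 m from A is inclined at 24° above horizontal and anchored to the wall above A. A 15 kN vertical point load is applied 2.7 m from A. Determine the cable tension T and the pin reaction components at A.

T = 13.46 kN, A_x = 12.29 kN, A_y = 9.527 kN

ΣM about A: T·sin24°·7.4 − 15·2.7 = 0 → T = 40.5/(7.4·0.406737) = 13.4558 ≈ 13.46 kN.
ΣF_x = 0: A_x − T·cos24° = 0 → A_x = 13.4558 × 0.913545 = 12.29 kN.
ΣF_y = 0: A_y + T·sin24° − 15 = 0 → A_y = 15 − 13.4558 × 0.406737 = 9.527 kN.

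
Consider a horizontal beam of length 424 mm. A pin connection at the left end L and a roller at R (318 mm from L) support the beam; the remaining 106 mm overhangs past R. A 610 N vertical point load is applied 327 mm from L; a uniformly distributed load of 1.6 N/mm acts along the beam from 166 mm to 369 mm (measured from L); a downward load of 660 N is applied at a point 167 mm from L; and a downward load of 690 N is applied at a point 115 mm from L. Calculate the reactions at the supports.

Resultant of the distributed load: 1.6 × 203 = 324.8 N at 267.5 mm from L.
Moments about L: R_y·318 − 610·327 − (1.6·203)·267.5 − 660·167 − 690·115 = 0 → R_y = 475924/318 = 1496.62 ≈ 1497 N.
ΣF_y = 0: L_y + 1496.62 − 610 − 1.6·203 − 660 − 690 = 0 → L_y = 788.2 N.
ΣF_x = 0: no horizontal applied forces, so L_x = 0.

L_x = 0, L_y = 788.2 N, R_y = 1497 N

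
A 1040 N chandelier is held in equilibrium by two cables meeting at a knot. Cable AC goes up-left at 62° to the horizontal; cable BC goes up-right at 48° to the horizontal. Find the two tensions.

T_AC = 740.6 N, T_BC = 519.6 N

ΣF_x = 0: −T_AC·cos62° + T_BC·cos48° = 0 → T_BC = 0.701614·T_AC.
ΣF_y = 0: T_AC·sin62° + T_BC·sin48° = 1040.
Substitute: T_AC·(0.882948 + 0.701614·0.743145) = 1040 → T_AC = 740.557 ≈ 740.6 N.
Then T_BC = 0.701614 × 740.557 = 519.6 N.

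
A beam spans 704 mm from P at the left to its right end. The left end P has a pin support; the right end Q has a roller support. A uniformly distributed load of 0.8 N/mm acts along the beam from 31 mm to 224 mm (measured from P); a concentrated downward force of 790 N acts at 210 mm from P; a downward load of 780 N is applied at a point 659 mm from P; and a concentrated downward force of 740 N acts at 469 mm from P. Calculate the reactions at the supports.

P_x = 0, P_y = 977.7 N, Q_y = 1487 N

Resultant of the distributed load: 0.8 × 193 = 154.4 N at 127.5 mm from P.
Moments about P: Q_y·704 − (0.8·193)·127.5 − 790·210 − 780·659 − 740·469 = 0 → Q_y = 1046666/704 = 1486.74 ≈ 1487 N.
ΣF_y = 0: P_y + 1486.74 − 0.8·193 − 790 − 780 − 740 = 0 → P_y = 977.7 N.
ΣF_x = 0: no horizontal applied forces, so P_x = 0.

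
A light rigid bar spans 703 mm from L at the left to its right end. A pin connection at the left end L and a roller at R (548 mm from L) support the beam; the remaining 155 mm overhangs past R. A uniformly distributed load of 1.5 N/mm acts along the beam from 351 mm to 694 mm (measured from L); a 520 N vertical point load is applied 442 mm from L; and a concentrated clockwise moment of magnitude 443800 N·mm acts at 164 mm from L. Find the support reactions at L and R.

L_x = 0, L_y = -685.3 N, R_y = 1720 N

Resultant of the distributed load: 1.5 × 343 = 514.5 N at 522.5 mm from L.
Moments about L: R_y·548 − (1.5·343)·522.5 − 520·442 − 443800 = 0 → R_y = 942466.25/548 = 1719.83 ≈ 1720 N.
ΣF_y = 0: L_y + 1719.83 − 1.5·343 − 520 = 0 → L_y = -685.3 N.
ΣF_x = 0: no horizontal applied forces, so L_x = 0.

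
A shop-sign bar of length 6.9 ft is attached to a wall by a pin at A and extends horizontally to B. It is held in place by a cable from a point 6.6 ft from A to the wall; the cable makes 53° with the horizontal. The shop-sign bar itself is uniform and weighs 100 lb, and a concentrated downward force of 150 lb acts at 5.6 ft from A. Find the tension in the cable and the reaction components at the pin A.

ΣM about A: T·sin53°·6.6 − 100·3.45 − 150·5.6 = 0 → T = 1185/(6.6·0.798636) = 224.815 ≈ 224.8 lb.
ΣF_x = 0: A_x − T·cos53° = 0 → A_x = 224.815 × 0.601815 = 135.3 lb.
ΣF_y = 0: A_y + T·sin53° − 100 − 150 = 0 → A_y = 250 − 224.815 × 0.798636 = 70.45 lb.

T = 224.8 lb, A_x = 135.3 lb, A_y = 70.45 lb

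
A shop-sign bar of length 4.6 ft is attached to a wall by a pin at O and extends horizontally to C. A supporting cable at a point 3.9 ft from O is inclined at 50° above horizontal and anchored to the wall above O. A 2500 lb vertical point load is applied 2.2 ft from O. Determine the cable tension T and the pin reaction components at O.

ΣM about O: T·sin50°·3.9 − 2500·2.2 = 0 → T = 5500/(3.9·0.766044) = 1840.96 ≈ 1841 lb.
ΣF_x = 0: O_x − T·cos50° = 0 → O_x = 1840.96 × 0.642788 = 1183 lb.
ΣF_y = 0: O_y + T·sin50° − 2500 = 0 → O_y = 2500 − 1840.96 × 0.766044 = 1090 lb.

T = 1841 lb, O_x = 1183 lb, O_y = 1090 lb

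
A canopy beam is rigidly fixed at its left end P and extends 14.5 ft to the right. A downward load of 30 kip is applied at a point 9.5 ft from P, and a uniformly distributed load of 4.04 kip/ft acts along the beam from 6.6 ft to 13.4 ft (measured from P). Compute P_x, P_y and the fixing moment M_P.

Resultant of the distributed load: 4.04 × 6.8 = 27.472 kip at 10 ft from P.
ΣF_x = 0: P_x = 0.
ΣF_y = 0: P_y − 30 − 4.04·6.8 = 0 → P_y = 57.47 kip.
ΣM about P: M_P − 30·9.5 − (4.04·6.8)·10 = 0 → M_P = 559.7 kip·ft.

P_x = 0, P_y = 57.47 kip, M_P = 559.7 kip·ft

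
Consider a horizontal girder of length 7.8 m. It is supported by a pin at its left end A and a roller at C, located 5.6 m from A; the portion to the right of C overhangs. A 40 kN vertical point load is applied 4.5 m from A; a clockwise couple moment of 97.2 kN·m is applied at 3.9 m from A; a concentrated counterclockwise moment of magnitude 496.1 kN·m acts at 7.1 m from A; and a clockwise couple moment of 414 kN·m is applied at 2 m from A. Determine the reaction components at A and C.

ΣM about A: C_y·5.6 − 40·4.5 − 97.2 + 496.1 − 414 = 0 → C_y = 195.1/5.6 = 34.8393 ≈ 34.84 kN.
ΣF_y = 0: A_y + 34.8393 − 40 = 0 → A_y = 5.161 kN.
ΣF_x = 0: no horizontal applied forces, so A_x = 0.

A_x = 0, A_y = 5.161 kN, C_y = 34.84 kN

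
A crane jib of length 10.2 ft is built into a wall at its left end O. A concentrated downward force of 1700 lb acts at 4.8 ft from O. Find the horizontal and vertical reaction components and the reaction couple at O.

ΣF_x = 0: O_x = 0.
ΣF_y = 0: O_y − 1700 = 0 → O_y = 1700 lb.
ΣM about O: M_O − 1700·4.8 = 0 → M_O = 8160 lb·ft.

O_x = 0, O_y = 1700 lb, M_O = 8160 lb·ft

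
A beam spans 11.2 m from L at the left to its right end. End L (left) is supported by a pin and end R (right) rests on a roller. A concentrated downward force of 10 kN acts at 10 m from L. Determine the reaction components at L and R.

L_x = 0, L_y = 1.071 kN, R_y = 8.929 kN

Taking moments about L: R_y·11.2 − 10·10 = 0 → R_y = 100/11.2 = 8.92857 ≈ 8.929 kN.
ΣF_y = 0: L_y + 8.92857 − 10 = 0 → L_y = 1.071 kN.
ΣF_x = 0: no horizontal applied forces, so L_x = 0.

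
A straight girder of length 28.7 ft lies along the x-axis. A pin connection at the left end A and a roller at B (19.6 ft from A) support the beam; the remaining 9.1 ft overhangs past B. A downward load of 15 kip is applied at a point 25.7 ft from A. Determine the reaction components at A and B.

A_x = 0, A_y = -4.668 kip, B_y = 19.67 kip

Taking moments about A: B_y·19.6 − 15·25.7 = 0 → B_y = 385.5/19.6 = 19.6684 ≈ 19.67 kip.
ΣF_y = 0: A_y + 19.6684 − 15 = 0 → A_y = -4.668 kip.
ΣF_x = 0: no horizontal applied forces, so A_x = 0.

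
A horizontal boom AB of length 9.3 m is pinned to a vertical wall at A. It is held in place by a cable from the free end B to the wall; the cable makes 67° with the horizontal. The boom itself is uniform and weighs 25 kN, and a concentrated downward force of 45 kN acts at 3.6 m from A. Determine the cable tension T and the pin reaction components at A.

T = 32.50 kN, A_x = 12.70 kN, A_y = 40.08 kN

ΣM about A: T·sin67°·9.3 − 25·4.65 − 45·3.6 = 0 → T = 278.25/(9.3·0.920505) = 32.5032 ≈ 32.50 kN.
ΣF_x = 0: A_x − T·cos67° = 0 → A_x = 32.5032 × 0.390731 = 12.70 kN.
ΣF_y = 0: A_y + T·sin67° − 25 − 45 = 0 → A_y = 70 − 32.5032 × 0.920505 = 40.08 kN.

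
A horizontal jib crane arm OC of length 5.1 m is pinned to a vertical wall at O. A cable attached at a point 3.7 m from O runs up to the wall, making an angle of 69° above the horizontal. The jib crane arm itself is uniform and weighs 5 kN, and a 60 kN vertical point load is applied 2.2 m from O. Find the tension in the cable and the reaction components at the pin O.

ΣM about O: T·sin69°·3.7 − 5·2.55 − 60·2.2 = 0 → T = 144.75/(3.7·0.93358) = 41.9049 ≈ 41.90 kN.
ΣF_x = 0: O_x − T·cos69° = 0 → O_x = 41.9049 × 0.358368 = 15.02 kN.
ΣF_y = 0: O_y + T·sin69° − 5 − 60 = 0 → O_y = 65 − 41.9049 × 0.93358 = 25.88 kN.

T = 41.90 kN, O_x = 15.02 kN, O_y = 25.88 kN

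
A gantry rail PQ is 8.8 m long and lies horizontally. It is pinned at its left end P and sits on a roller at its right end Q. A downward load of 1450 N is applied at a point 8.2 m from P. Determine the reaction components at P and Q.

Moments about P: Q_y·8.8 − 1450·8.2 = 0 → Q_y = 11890/8.8 = 1351.14 ≈ 1351 N.
ΣF_y = 0: P_y + 1351.14 − 1450 = 0 → P_y = 98.86 N.
ΣF_x = 0: no horizontal applied forces, so P_x = 0.

P_x = 0, P_y = 98.86 N, Q_y = 1351 N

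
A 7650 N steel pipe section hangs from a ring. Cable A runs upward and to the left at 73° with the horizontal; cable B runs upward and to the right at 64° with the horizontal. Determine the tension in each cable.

T_A = 4917 N, T_B = 3280 N

ΣF_x = 0: −T_A·cos73° + T_B·cos64° = 0 → T_B = 0.66695·T_A.
ΣF_y = 0: T_A·sin73° + T_B·sin64° = 7650.
Substitute: T_A·(0.956305 + 0.66695·0.898794) = 7650 → T_A = 4917.22 ≈ 4917 N.
Then T_B = 0.66695 × 4917.22 = 3280 N.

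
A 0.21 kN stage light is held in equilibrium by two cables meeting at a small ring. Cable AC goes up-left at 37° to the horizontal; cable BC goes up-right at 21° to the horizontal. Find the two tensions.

ΣF_x = 0: −T_AC·cos37° + T_BC·cos21° = 0 → T_BC = 0.855454·T_AC.
ΣF_y = 0: T_AC·sin37° + T_BC·sin21° = 0.21.
Substitute: T_AC·(0.601815 + 0.855454·0.358368) = 0.21 → T_AC = 0.23118 ≈ 0.2312 kN.
Then T_BC = 0.855454 × 0.23118 = 0.1978 kN.

T_AC = 0.2312 kN, T_BC = 0.1978 kN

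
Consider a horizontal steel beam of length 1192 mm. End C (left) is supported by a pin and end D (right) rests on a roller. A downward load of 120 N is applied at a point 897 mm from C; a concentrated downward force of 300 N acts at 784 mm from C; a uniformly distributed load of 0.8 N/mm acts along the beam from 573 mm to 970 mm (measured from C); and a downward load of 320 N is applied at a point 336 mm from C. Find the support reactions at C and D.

Resultant of the distributed load: 0.8 × 397 = 317.6 N at 771.5 mm from C.
Moments about C: D_y·1192 − 120·897 − 300·784 − (0.8·397)·771.5 − 320·336 = 0 → D_y = 695388.4/1192 = 583.38 ≈ 583.4 N.
ΣF_y = 0: C_y + 583.38 − 120 − 300 − 0.8·397 − 320 = 0 → C_y = 474.2 N.
ΣF_x = 0: no horizontal applied forces, so C_x = 0.

C_x = 0, C_y = 474.2 N, D_y = 583.4 N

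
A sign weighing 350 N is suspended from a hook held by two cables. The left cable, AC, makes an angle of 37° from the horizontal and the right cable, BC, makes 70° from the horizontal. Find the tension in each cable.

ΣF_x = 0: −T_AC·cos37° + T_BC·cos70° = 0 → T_BC = 2.33505·T_AC.
ΣF_y = 0: T_AC·sin37° + T_BC·sin70° = 350.
Substitute: T_AC·(0.601815 + 2.33505·0.939693) = 350 → T_AC = 125.177 ≈ 125.2 N.
Then T_BC = 2.33505 × 125.177 = 292.3 N.

T_AC = 125.2 N, T_BC = 292.3 N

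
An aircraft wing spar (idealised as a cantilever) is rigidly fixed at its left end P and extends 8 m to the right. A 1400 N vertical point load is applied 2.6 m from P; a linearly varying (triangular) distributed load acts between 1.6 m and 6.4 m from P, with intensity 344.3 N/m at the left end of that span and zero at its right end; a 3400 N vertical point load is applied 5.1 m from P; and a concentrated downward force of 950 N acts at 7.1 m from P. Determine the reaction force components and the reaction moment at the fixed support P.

P_x = 0, P_y = 6576 N, M_P = 30370 N·m

Resultant of the triangular load: ½ × 344.3 × 4.8 = 826.32 N, acting at 3.2 m from P (one-third of the span from the peak).
ΣF_x = 0: P_x = 0.
ΣF_y = 0: P_y − 1400 − ½·344.3·4.8 − 3400 − 950 = 0 → P_y = 6576 N.
ΣM about P: M_P − 1400·2.6 − (½·344.3·4.8)·3.2 − 3400·5.1 − 950·7.1 = 0 → M_P = 30370 N·m.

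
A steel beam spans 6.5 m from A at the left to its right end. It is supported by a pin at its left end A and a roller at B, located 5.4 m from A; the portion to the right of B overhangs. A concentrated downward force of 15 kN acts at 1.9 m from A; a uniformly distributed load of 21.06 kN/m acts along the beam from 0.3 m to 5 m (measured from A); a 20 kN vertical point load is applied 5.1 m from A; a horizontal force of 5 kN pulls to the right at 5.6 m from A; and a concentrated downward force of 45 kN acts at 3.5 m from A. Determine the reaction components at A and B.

Resultant of the distributed load: 21.06 × 4.7 = 98.982 kN at 2.65 m from A.
ΣM about A: B_y·5.4 − 15·1.9 − (21.06·4.7)·2.65 − 20·5.1 − 45·3.5 = 0 → B_y = 550.3023/5.4 = 101.908 ≈ 101.9 kN.
ΣF_y = 0: A_y + 101.908 − 15 − 21.06·4.7 − 20 − 45 = 0 → A_y = 77.07 kN.
ΣF_x = 0: A_x + 5 = 0 → A_x = -5.000 kN.

A_x = -5.000 kN, A_y = 77.07 kN, B_y = 101.9 kN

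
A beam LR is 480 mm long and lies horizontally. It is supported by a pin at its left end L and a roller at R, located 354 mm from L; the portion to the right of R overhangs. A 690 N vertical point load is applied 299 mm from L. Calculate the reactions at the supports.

ΣM about L: R_y·354 − 690·299 = 0 → R_y = 206310/354 = 582.797 ≈ 582.8 N.
ΣF_y = 0: L_y + 582.797 − 690 = 0 → L_y = 107.2 N.
ΣF_x = 0: no horizontal applied forces, so L_x = 0.

L_x = 0, L_y = 107.2 N, R_y = 582.8 N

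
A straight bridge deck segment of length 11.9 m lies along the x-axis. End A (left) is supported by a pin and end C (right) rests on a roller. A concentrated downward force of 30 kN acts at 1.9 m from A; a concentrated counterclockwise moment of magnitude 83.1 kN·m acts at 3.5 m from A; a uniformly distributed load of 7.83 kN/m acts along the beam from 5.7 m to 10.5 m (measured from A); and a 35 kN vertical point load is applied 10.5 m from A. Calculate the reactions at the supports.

A_x = 0, A_y = 48.31 kN, C_y = 54.27 kN

Resultant of the distributed load: 7.83 × 4.8 = 37.584 kN at 8.1 m from A.
Moments about A: C_y·11.9 − 30·1.9 + 83.1 − (7.83·4.8)·8.1 − 35·10.5 = 0 → C_y = 645.8304/11.9 = 54.2715 ≈ 54.27 kN.
ΣF_y = 0: A_y + 54.2715 − 30 − 7.83·4.8 − 35 = 0 → A_y = 48.31 kN.
ΣF_x = 0: no horizontal applied forces, so A_x = 0.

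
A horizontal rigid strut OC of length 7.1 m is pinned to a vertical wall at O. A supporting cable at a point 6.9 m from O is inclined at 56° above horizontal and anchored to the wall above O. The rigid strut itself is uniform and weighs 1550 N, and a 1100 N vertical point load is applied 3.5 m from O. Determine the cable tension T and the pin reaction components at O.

T = 1635 N, O_x = 914.3 N, O_y = 1295 N

ΣM about O: T·sin56°·6.9 − 1550·3.55 − 1100·3.5 = 0 → T = 9352.5/(6.9·0.829038) = 1634.95 ≈ 1635 N.
ΣF_x = 0: O_x − T·cos56° = 0 → O_x = 1634.95 × 0.559193 = 914.3 N.
ΣF_y = 0: O_y + T·sin56° − 1550 − 1100 = 0 → O_y = 2650 − 1634.95 × 0.829038 = 1295 N.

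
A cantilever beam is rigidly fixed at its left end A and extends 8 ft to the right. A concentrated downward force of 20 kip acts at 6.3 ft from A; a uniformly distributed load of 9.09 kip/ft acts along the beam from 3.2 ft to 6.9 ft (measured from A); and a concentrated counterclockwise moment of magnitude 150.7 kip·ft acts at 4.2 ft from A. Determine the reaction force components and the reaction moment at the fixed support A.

A_x = 0, A_y = 53.63 kip, M_A = 145.1 kip·ft

Resultant of the distributed load: 9.09 × 3.7 = 33.633 kip at 5.05 ft from A.
ΣF_x = 0: A_x = 0.
ΣF_y = 0: A_y − 20 − 9.09·3.7 = 0 → A_y = 53.63 kip.
ΣM about A: M_A − 20·6.3 − (9.09·3.7)·5.05 + 150.7 = 0 → M_A = 145.1 kip·ft.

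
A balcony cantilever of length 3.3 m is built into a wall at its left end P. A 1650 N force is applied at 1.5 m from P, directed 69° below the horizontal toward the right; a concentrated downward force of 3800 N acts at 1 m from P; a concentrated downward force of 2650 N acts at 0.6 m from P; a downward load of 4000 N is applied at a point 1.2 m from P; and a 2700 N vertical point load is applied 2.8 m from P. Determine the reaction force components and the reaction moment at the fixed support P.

P_x = -591.3 N, P_y = 14690 N, M_P = 20060 N·m

ΣF_x = 0: P_x + 1650·cos69° = 0 → P_x = -591.3 N.
ΣF_y = 0: P_y − 1650·sin69° − 3800 − 2650 − 4000 − 2700 = 0 → P_y = 14690 N.
ΣM about P: M_P − 1650·sin69°·1.5 − 3800·1 − 2650·0.6 − 4000·1.2 − 2700·2.8 = 0 → M_P = 20060 N·m.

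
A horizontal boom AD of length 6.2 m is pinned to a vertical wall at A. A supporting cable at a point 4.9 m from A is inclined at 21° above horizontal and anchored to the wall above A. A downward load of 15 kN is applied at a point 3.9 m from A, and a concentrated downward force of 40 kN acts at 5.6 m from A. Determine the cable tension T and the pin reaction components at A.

T = 160.9 kN, A_x = 150.2 kN, A_y = -2.653 kN

ΣM about A: T·sin21°·4.9 − 15·3.9 − 40·5.6 = 0 → T = 282.5/(4.9·0.358368) = 160.877 ≈ 160.9 kN.
ΣF_x = 0: A_x − T·cos21° = 0 → A_x = 160.877 × 0.93358 = 150.2 kN.
ΣF_y = 0: A_y + T·sin21° − 15 − 40 = 0 → A_y = 55 − 160.877 × 0.358368 = -2.653 kN.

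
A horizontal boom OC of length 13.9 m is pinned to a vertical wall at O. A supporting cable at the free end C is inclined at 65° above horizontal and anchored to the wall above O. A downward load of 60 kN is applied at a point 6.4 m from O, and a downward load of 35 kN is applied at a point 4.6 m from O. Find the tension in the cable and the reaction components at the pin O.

T = 43.26 kN, O_x = 18.28 kN, O_y = 55.79 kN

ΣM about O: T·sin65°·13.9 − 60·6.4 − 35·4.6 = 0 → T = 545/(13.9·0.906308) = 43.2619 ≈ 43.26 kN.
ΣF_x = 0: O_x − T·cos65° = 0 → O_x = 43.2619 × 0.422618 = 18.28 kN.
ΣF_y = 0: O_y + T·sin65° − 60 − 35 = 0 → O_y = 95 − 43.2619 × 0.906308 = 55.79 kN.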